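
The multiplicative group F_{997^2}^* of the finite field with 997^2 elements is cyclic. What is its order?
|F_{997^2}^*| = 994008

F_{997^2} has 997^2 = 994009 elements; its multiplicative group consists of all nonzero elements, so |F_{997^2}^*| = 994009 - 1 = 994008. (It is cyclic since any finite subgroup of the multiplicative group of a field is cyclic.)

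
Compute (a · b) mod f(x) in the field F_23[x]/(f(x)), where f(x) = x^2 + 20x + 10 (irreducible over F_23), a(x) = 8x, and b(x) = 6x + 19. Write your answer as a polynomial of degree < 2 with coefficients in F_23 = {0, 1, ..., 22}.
a · b ≡ 20x + 3 (mod f(x))

Multiply in F_23[x]: a(x)·b(x) = (8x)·(6x + 19) = 2x^2 + 14x. This has degree ≥ 2, so divide by f(x) over F_23: 2x^2 + 14x = (2)·(x^2 + 20x + 10) + (20x + 3). Hence a·b ≡ 20x + 3 (mod f). (F_23[x]/(f) is a field with 23^2 = 529 elements since f is irreducible of degree 2.)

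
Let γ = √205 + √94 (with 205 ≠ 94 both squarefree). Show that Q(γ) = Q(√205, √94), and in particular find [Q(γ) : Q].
[Q(γ) : Q] = 4 (equivalently, Q(γ) = Q(√205, √94))

Obviously Q(γ) ⊆ Q(√205, √94), and [Q(√205, √94):Q] = 4 (since 205, 94 are distinct squarefree integers > 1 with 19270 not a perfect square). To show equality we compute the minimal polynomial of γ. From γ = √205 + √94: γ^2 = 205 + 2√(19270) + 94 = 299 + 2√(19270), so γ^2 - 299 = 2√(19270); squaring, (γ^2 - 299)^2 = 4·19270, i.e. γ^4 - 598γ^2 + 89401 - 77080 = 0, i.e. γ^4 - 598γ^2 + 12321 = 0. So γ is a root of x^4 - 598x^2 + 12321. This polynomial is irreducible over Q: it has no rational root (each ±√205 ± √94 is irrational), and any factorization into two quadratics over Q would force √(19270) ∈ Q (pairing opposite roots) or √205, √94 ∈ Q (other pairings), all impossible. Hence [Q(γ):Q] = 4 = [Q(√205, √94):Q], so Q(γ) = Q(√205, √94).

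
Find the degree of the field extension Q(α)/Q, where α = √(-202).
[Q(α):Q] = 2

[Q(α):Q] equals the degree of the minimal polynomial of α. Here α^2 = -202 and x^2 + 202 is irreducible (d = -202 is squarefree, ≠ 1, hence not a square), so deg(m_α) = 2. Thus [Q(α):Q] = 2.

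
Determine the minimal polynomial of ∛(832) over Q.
m_α(x) = x^3 - 832

α satisfies α^3 = 832, so x^3 - 832 annihilates α. By the rational root test, a rational root p/q (in lowest terms) of x^3 - 832 would satisfy p^3 = 832 q^3, forcing q = 1 and p^3 = 832; but 832 is not a perfect cube, contradiction. A monic cubic over Q with no rational root is irreducible (any nontrivial factorization would include a linear factor). Hence x^3 - 832 is the minimal polynomial of α, and in particular [Q(α):Q] = 3.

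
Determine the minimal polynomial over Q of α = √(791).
m_α(x) = x^2 - 791

α satisfies α^2 - 791 = 0, so x^2 - 791 annihilates α. Since d = 791 is squarefree and ≠ 1, it is not a perfect square in Q, so x^2 - 791 has no rational root and is therefore irreducible over Q (a degree-2 polynomial over a field is irreducible iff it has no root). Hence m_α(x) = x^2 - 791.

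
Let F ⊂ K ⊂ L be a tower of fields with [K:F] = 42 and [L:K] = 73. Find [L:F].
[L:F] = 3066

The tower law says that for any tower of field extensions F ⊂ K ⊂ L with finite degrees, [L:F] = [L:K] · [K:F]. Here this gives [L:F] = 73 · 42 = 3066.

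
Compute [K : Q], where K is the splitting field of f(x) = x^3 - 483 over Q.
[K : Q] = 6

The roots of x^3 - 483 are ∛483, ω∛483, ω^2∛483 where ω = e^(2πi/3) is a primitive cube root of unity, so K = Q(∛483, ω). Now [Q(∛483):Q] = 3 (since 483 is not a perfect cube, x^3 - 483 is irreducible) and [Q(ω):Q] = 2. Both 2 and 3 divide [K:Q], and [K:Q] ≤ 3·2 = 6, so [K:Q] = 6. (Equivalently: Q(∛483) ⊂ R but ω ∉ R, so [K : Q(∛483)] = 2.)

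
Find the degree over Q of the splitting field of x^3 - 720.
[K : Q] = 6

The roots of x^3 - 720 are ∛720, ω∛720, ω^2∛720 where ω = e^(2πi/3) is a primitive cube root of unity, so K = Q(∛720, ω). Now [Q(∛720):Q] = 3 (since 720 is not a perfect cube, x^3 - 720 is irreducible) and [Q(ω):Q] = 2. Both 2 and 3 divide [K:Q], and [K:Q] ≤ 3·2 = 6, so [K:Q] = 6. (Equivalently: Q(∛720) ⊂ R but ω ∉ R, so [K : Q(∛720)] = 2.)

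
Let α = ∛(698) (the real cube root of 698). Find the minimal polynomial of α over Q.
m_α(x) = x^3 - 698

α satisfies α^3 = 698, so x^3 - 698 annihilates α. By the rational root test, a rational root p/q (in lowest terms) of x^3 - 698 would satisfy p^3 = 698 q^3, forcing q = 1 and p^3 = 698; but 698 is not a perfect cube, contradiction. A monic cubic over Q with no rational root is irreducible (any nontrivial factorization would include a linear factor). Hence x^3 - 698 is the minimal polynomial of α, and in particular [Q(α):Q] = 3.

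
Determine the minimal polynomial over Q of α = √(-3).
m_α(x) = x^2 + 3

α satisfies α^2 + 3 = 0, so x^2 + 3 annihilates α. Since d = -3 is squarefree and ≠ 1, it is not a perfect square in Q, so x^2 + 3 has no rational root and is therefore irreducible over Q (a degree-2 polynomial over a field is irreducible iff it has no root). Hence m_α(x) = x^2 + 3.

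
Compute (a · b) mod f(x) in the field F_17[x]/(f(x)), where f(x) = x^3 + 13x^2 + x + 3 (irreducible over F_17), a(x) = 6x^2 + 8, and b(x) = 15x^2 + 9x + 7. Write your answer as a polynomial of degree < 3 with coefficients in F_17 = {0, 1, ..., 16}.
a · b ≡ 11x^2 + 4 (mod f(x))

Multiply in F_17[x]: a(x)·b(x) = (6x^2 + 8)·(15x^2 + 9x + 7) = 5x^4 + 3x^3 + 9x^2 + 4x + 5. This has degree ≥ 3, so divide by f(x) over F_17: 5x^4 + 3x^3 + 9x^2 + 4x + 5 = (5x + 6)·(x^3 + 13x^2 + x + 3) + (11x^2 + 4). Hence a·b ≡ 11x^2 + 4 (mod f). (F_17[x]/(f) is a field with 17^3 = 4913 elements since f is irreducible of degree 3.)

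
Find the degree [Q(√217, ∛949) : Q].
[Q(√217, ∛949) : Q] = 6

Let L = Q(√217, ∛949). Since Q(√217) ⊂ L and [Q(√217):Q] = 2, the tower law gives 2 | [L:Q]. Likewise Q(∛949) ⊂ L with [Q(∛949):Q] = 3 (because 949 is not a perfect cube), so 3 | [L:Q]. As gcd(2,3) = 1, [L:Q] is divisible by 6. Conversely L is generated over Q by √217 and ∛949, so [L:Q] ≤ 2·3 = 6. Therefore [Q(√217, ∛949) : Q] = 6.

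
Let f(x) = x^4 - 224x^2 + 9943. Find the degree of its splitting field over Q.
[K : Q] = 4

Solving the quadratic in x^2: x^2 = (224 ± √(224^2 - 4·9943))/2 = (224 ± √10404)/2 = (224 ± 102)/2, giving x^2 = 61 or x^2 = 163. So f(x) = (x^2 - 61)(x^2 - 163) and the roots of f are ±√61, ±√163. Hence the splitting field is K = Q(√61, √163). Since 61 and 163 are distinct squarefree integers > 1, their product 9943 is not a perfect square, so √163 ∉ Q(√61). By the tower law [K:Q] = [Q(√61,√163):Q(√61)] · [Q(√61):Q] = 2 · 2 = 4.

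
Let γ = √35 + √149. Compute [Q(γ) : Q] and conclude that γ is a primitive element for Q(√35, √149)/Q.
[Q(γ) : Q] = 4 (equivalently, Q(γ) = Q(√35, √149))

Obviously Q(γ) ⊆ Q(√35, √149), and [Q(√35, √149):Q] = 4 (since 35, 149 are distinct squarefree integers > 1 with 5215 not a perfect square). To show equality we compute the minimal polynomial of γ. From γ = √35 + √149: γ^2 = 35 + 2√(5215) + 149 = 184 + 2√(5215), so γ^2 - 184 = 2√(5215); squaring, (γ^2 - 184)^2 = 4·5215, i.e. γ^4 - 368γ^2 + 33856 - 20860 = 0, i.e. γ^4 - 368γ^2 + 12996 = 0. So γ is a root of x^4 - 368x^2 + 12996. This polynomial is irreducible over Q: it has no rational root (each ±√35 ± √149 is irrational), and any factorization into two quadratics over Q would force √(5215) ∈ Q (pairing opposite roots) or √35, √149 ∈ Q (other pairings), all impossible. Hence [Q(γ):Q] = 4 = [Q(√35, √149):Q], so Q(γ) = Q(√35, √149).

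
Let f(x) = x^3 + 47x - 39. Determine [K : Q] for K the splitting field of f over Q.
[K : Q] = 6

By the rational root test, any rational root of the monic integer polynomial f(x) = x^3 + 47x - 39 must be an integer dividing the constant term -39, i.e. one of ±{1, 3, 13, 39}. Evaluating: f(1) = 9, f(-1) = -87, f(3) = 129, f(-3) = -207, f(13) = 2769, f(-13) = -2847, f(39) = 61113, f(-39) = -61191; none is 0, so f has no rational root and is therefore irreducible over Q (a cubic with no linear factor over a field is irreducible). For an irreducible cubic, the Galois group is A_3 or S_3 according as the discriminant disc(f) = -4a^3 - 27b^2 = -4·(47)^3 - 27·(-39)^2 = -456359 is or is not a square in Q. Here disc(f) = -456359 is not a perfect square in Q, so the Galois group of f over Q is not contained in A_3 and must be all of S_3. The splitting field has degree |S_3| = 6 over Q, so [K : Q] = 6.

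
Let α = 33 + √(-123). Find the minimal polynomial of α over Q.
m_α(x) = x^2 - 66x + 1212

From α - 33 = √(-123), squaring gives (α - 33)^2 = -123, i.e. α^2 - 66α + 1089 = -123, so α^2 - 66α + 1212 = 0. The discriminant of x^2 - 66x + 1212 is (-66)^2 - 4·(1212) = 4356 - 4848 = -492, and 4·(-123) is not a perfect square in Q since -123 is squarefree and ≠ 1. Hence x^2 - 66x + 1212 is irreducible over Q and is the minimal polynomial of α.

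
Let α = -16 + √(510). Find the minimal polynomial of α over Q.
m_α(x) = x^2 + 32x - 254

From α + 16 = √(510), squaring gives (α + 16)^2 = 510, i.e. α^2 + 32α + 256 = 510, so α^2 + 32α - 254 = 0. The discriminant of x^2 + 32x - 254 is (32)^2 - 4·(-254) = 1024 + 1016 = 2040, and 4·(510) is not a perfect square in Q since 510 is squarefree and ≠ 1. Hence x^2 + 32x - 254 is irreducible over Q and is the minimal polynomial of α.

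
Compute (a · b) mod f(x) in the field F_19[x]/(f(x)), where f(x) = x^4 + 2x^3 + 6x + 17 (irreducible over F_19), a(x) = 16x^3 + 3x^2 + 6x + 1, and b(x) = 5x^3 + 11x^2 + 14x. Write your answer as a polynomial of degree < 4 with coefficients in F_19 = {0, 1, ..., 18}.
a · b ≡ 12x^2 + 18x + 13 (mod f(x))

Multiply in F_19[x]: a(x)·b(x) = (16x^3 + 3x^2 + 6x + 1)·(5x^3 + 11x^2 + 14x) = 4x^6 + x^5 + 2x^4 + 18x^3 + 14x. This has degree ≥ 4, so divide by f(x) over F_19: 4x^6 + x^5 + 2x^4 + 18x^3 + 14x = (4x^2 + 12x + 16)·(x^4 + 2x^3 + 6x + 17) + (12x^2 + 18x + 13). Hence a·b ≡ 12x^2 + 18x + 13 (mod f). (F_19[x]/(f) is a field with 19^4 = 130321 elements since f is irreducible of degree 4.)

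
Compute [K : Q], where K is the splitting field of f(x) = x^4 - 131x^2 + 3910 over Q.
[K : Q] = 4

Solving the quadratic in x^2: x^2 = (131 ± √(131^2 - 4·3910))/2 = (131 ± √1521)/2 = (131 ± 39)/2, giving x^2 = 46 or x^2 = 85. So f(x) = (x^2 - 46)(x^2 - 85) and the roots of f are ±√46, ±√85. Hence the splitting field is K = Q(√46, √85). Since 46 and 85 are distinct squarefree integers > 1, their product 3910 is not a perfect square, so √85 ∉ Q(√46). By the tower law [K:Q] = [Q(√46,√85):Q(√46)] · [Q(√46):Q] = 2 · 2 = 4.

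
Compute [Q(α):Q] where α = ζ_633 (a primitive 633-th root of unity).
[Q(α):Q] = 420

The minimal polynomial of ζ_633 over Q is the 633-th cyclotomic polynomial Φ_633(x), which is irreducible over Q and has degree φ(633) = 420. Hence [Q(α):Q] = φ(633) = 420.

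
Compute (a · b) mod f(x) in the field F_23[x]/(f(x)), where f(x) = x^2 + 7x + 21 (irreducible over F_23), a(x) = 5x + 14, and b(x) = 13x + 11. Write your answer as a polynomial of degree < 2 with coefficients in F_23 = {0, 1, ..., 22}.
a · b ≡ 12x + 8 (mod f(x))

Multiply in F_23[x]: a(x)·b(x) = (5x + 14)·(13x + 11) = 19x^2 + 7x + 16. This has degree ≥ 2, so divide by f(x) over F_23: 19x^2 + 7x + 16 = (19)·(x^2 + 7x + 21) + (12x + 8). Hence a·b ≡ 12x + 8 (mod f). (F_23[x]/(f) is a field with 23^2 = 529 elements since f is irreducible of degree 2.)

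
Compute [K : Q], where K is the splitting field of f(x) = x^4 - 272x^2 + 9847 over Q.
[K : Q] = 4

Solving the quadratic in x^2: x^2 = (272 ± √(272^2 - 4·9847))/2 = (272 ± √34596)/2 = (272 ± 186)/2, giving x^2 = 43 or x^2 = 229. So f(x) = (x^2 - 43)(x^2 - 229) and the roots of f are ±√43, ±√229. Hence the splitting field is K = Q(√43, √229). Since 43 and 229 are distinct squarefree integers > 1, their product 9847 is not a perfect square, so √229 ∉ Q(√43). By the tower law [K:Q] = [Q(√43,√229):Q(√43)] · [Q(√43):Q] = 2 · 2 = 4.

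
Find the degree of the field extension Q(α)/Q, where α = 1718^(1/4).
[Q(α):Q] = 4

α is a root of x^4 - 1718. By Eisenstein's criterion at the prime p = 2 (which divides the constant term 1718 but p^2 = 4 does not, since 1718 is squarefree), x^4 - 1718 is irreducible over Q. Hence [Q(α):Q] = 4.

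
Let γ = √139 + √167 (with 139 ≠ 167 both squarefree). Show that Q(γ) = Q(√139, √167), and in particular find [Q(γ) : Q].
[Q(γ) : Q] = 4 (equivalently, Q(γ) = Q(√139, √167))

Obviously Q(γ) ⊆ Q(√139, √167), and [Q(√139, √167):Q] = 4 (since 139, 167 are distinct squarefree integers > 1 with 23213 not a perfect square). To show equality we compute the minimal polynomial of γ. From γ = √139 + √167: γ^2 = 139 + 2√(23213) + 167 = 306 + 2√(23213), so γ^2 - 306 = 2√(23213); squaring, (γ^2 - 306)^2 = 4·23213, i.e. γ^4 - 612γ^2 + 93636 - 92852 = 0, i.e. γ^4 - 612γ^2 + 784 = 0. So γ is a root of x^4 - 612x^2 + 784. This polynomial is irreducible over Q: it has no rational root (each ±√139 ± √167 is irrational), and any factorization into two quadratics over Q would force √(23213) ∈ Q (pairing opposite roots) or √139, √167 ∈ Q (other pairings), all impossible. Hence [Q(γ):Q] = 4 = [Q(√139, √167):Q], so Q(γ) = Q(√139, √167).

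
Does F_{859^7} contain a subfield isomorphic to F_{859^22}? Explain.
No: F_{859^22} is not a subfield of F_{859^7}

F_{p^m} embeds in F_{p^n} iff m | n. Here 22 ∤ 7 (since 7 = 0·22 + 7 with remainder 7 ≠ 0), so F_{859^22} is not a subfield of F_{859^7}. Equivalently: if it were, the tower law would give 22 = [F_{859^22}:F_859] dividing [F_{859^7}:F_859] = 7, contradiction.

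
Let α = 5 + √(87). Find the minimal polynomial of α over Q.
m_α(x) = x^2 - 10x - 62

From α - 5 = √(87), squaring gives (α - 5)^2 = 87, i.e. α^2 - 10α + 25 = 87, so α^2 - 10α - 62 = 0. The discriminant of x^2 - 10x - 62 is (-10)^2 - 4·(-62) = 100 + 248 = 348, and 4·(87) is not a perfect square in Q since 87 is squarefree and ≠ 1. Hence x^2 - 10x - 62 is irreducible over Q and is the minimal polynomial of α.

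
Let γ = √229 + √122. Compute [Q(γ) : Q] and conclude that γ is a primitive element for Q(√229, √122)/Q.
[Q(γ) : Q] = 4 (equivalently, Q(γ) = Q(√229, √122))

Obviously Q(γ) ⊆ Q(√229, √122), and [Q(√229, √122):Q] = 4 (since 229, 122 are distinct squarefree integers > 1 with 27938 not a perfect square). To show equality we compute the minimal polynomial of γ. From γ = √229 + √122: γ^2 = 229 + 2√(27938) + 122 = 351 + 2√(27938), so γ^2 - 351 = 2√(27938); squaring, (γ^2 - 351)^2 = 4·27938, i.e. γ^4 - 702γ^2 + 123201 - 111752 = 0, i.e. γ^4 - 702γ^2 + 11449 = 0. So γ is a root of x^4 - 702x^2 + 11449. This polynomial is irreducible over Q: it has no rational root (each ±√229 ± √122 is irrational), and any factorization into two quadratics over Q would force √(27938) ∈ Q (pairing opposite roots) or √229, √122 ∈ Q (other pairings), all impossible. Hence [Q(γ):Q] = 4 = [Q(√229, √122):Q], so Q(γ) = Q(√229, √122).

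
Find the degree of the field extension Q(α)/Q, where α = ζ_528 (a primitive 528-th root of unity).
[Q(α):Q] = 160

The minimal polynomial of ζ_528 over Q is the 528-th cyclotomic polynomial Φ_528(x), which is irreducible over Q and has degree φ(528) = 160. Hence [Q(α):Q] = φ(528) = 160.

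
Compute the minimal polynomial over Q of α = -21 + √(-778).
m_α(x) = x^2 + 42x + 1219

From α + 21 = √(-778), squaring gives (α + 21)^2 = -778, i.e. α^2 + 42α + 441 = -778, so α^2 + 42α + 1219 = 0. The discriminant of x^2 + 42x + 1219 is (42)^2 - 4·(1219) = 1764 - 4876 = -3112, and 4·(-778) is not a perfect square in Q since -778 is squarefree and ≠ 1. Hence x^2 + 42x + 1219 is irreducible over Q and is the minimal polynomial of α.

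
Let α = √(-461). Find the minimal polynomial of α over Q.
m_α(x) = x^2 + 461

α satisfies α^2 + 461 = 0, so x^2 + 461 annihilates α. Since d = -461 is squarefree and ≠ 1, it is not a perfect square in Q, so x^2 + 461 has no rational root and is therefore irreducible over Q (a degree-2 polynomial over a field is irreducible iff it has no root). Hence m_α(x) = x^2 + 461.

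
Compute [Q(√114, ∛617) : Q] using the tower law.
[Q(√114, ∛617) : Q] = 6

Let L = Q(√114, ∛617). Since Q(√114) ⊂ L and [Q(√114):Q] = 2, the tower law gives 2 | [L:Q]. Likewise Q(∛617) ⊂ L with [Q(∛617):Q] = 3 (because 617 is not a perfect cube), so 3 | [L:Q]. As gcd(2,3) = 1, [L:Q] is divisible by 6. Conversely L is generated over Q by √114 and ∛617, so [L:Q] ≤ 2·3 = 6. Therefore [Q(√114, ∛617) : Q] = 6.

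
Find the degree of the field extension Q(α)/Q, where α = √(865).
[Q(α):Q] = 2

[Q(α):Q] equals the degree of the minimal polynomial of α. Here α^2 = 865 and x^2 - 865 is irreducible (d = 865 is squarefree, ≠ 1, hence not a square), so deg(m_α) = 2. Thus [Q(α):Q] = 2.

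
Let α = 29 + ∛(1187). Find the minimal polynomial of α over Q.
m_α(x) = x^3 - 87x^2 + 2523x - 25576

Set β = α - 29 = ∛(1187), so β^3 = 1187. Then (α - 29)^3 - 1187 = 0, i.e. α is a root of g(x) = (x - 29)^3 - 1187 = x^3 - 87x^2 + 2523x - 25576. Since g(x) = h(x - 29) where h(x) = x^3 - 1187, and h is irreducible over Q (because 1187 is not a perfect cube, so h has no rational root, and a monic cubic with no rational root is irreducible), g is also irreducible (irreducibility is preserved under the substitution x → x - 29). Hence m_α(x) = x^3 - 87x^2 + 2523x - 25576.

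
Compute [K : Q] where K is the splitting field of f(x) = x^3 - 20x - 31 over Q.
[K : Q] = 6

By the rational root test, any rational root of the monic integer polynomial f(x) = x^3 - 20x - 31 must be an integer dividing the constant term -31, i.e. one of ±{1, 31}. Evaluating: f(1) = -50, f(-1) = -12, f(31) = 29140, f(-31) = -29202; none is 0, so f has no rational root and is therefore irreducible over Q (a cubic with no linear factor over a field is irreducible). For an irreducible cubic, the Galois group is A_3 or S_3 according as the discriminant disc(f) = -4a^3 - 27b^2 = -4·(-20)^3 - 27·(-31)^2 = 6053 is or is not a square in Q. Here disc(f) = 6053 is not a perfect square in Q, so the Galois group of f over Q is not contained in A_3 and must be all of S_3. The splitting field has degree |S_3| = 6 over Q, so [K : Q] = 6.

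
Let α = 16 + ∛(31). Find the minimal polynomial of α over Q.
m_α(x) = x^3 - 48x^2 + 768x - 4127

Set β = α - 16 = ∛(31), so β^3 = 31. Then (α - 16)^3 - 31 = 0, i.e. α is a root of g(x) = (x - 16)^3 - 31 = x^3 - 48x^2 + 768x - 4127. Since g(x) = h(x - 16) where h(x) = x^3 - 31, and h is irreducible over Q (because 31 is not a perfect cube, so h has no rational root, and a monic cubic with no rational root is irreducible), g is also irreducible (irreducibility is preserved under the substitution x → x - 16). Hence m_α(x) = x^3 - 48x^2 + 768x - 4127.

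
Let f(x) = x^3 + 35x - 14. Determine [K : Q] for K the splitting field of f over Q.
[K : Q] = 6

By the rational root test, any rational root of the monic integer polynomial f(x) = x^3 + 35x - 14 must be an integer dividing the constant term -14, i.e. one of ±{1, 2, 7, 14}. Evaluating: f(1) = 22, f(-1) = -50, f(2) = 64, f(-2) = -92, f(7) = 574, f(-7) = -602, f(14) = 3220, f(-14) = -3248; none is 0, so f has no rational root and is therefore irreducible over Q (a cubic with no linear factor over a field is irreducible). For an irreducible cubic, the Galois group is A_3 or S_3 according as the discriminant disc(f) = -4a^3 - 27b^2 = -4·(35)^3 - 27·(-14)^2 = -176792 is or is not a square in Q. Here disc(f) = -176792 is not a perfect square in Q, so the Galois group of f over Q is not contained in A_3 and must be all of S_3. The splitting field has degree |S_3| = 6 over Q, so [K : Q] = 6.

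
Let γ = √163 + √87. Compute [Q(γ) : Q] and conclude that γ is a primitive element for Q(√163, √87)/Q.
[Q(γ) : Q] = 4 (equivalently, Q(γ) = Q(√163, √87))

Obviously Q(γ) ⊆ Q(√163, √87), and [Q(√163, √87):Q] = 4 (since 163, 87 are distinct squarefree integers > 1 with 14181 not a perfect square). To show equality we compute the minimal polynomial of γ. From γ = √163 + √87: γ^2 = 163 + 2√(14181) + 87 = 250 + 2√(14181), so γ^2 - 250 = 2√(14181); squaring, (γ^2 - 250)^2 = 4·14181, i.e. γ^4 - 500γ^2 + 62500 - 56724 = 0, i.e. γ^4 - 500γ^2 + 5776 = 0. So γ is a root of x^4 - 500x^2 + 5776. This polynomial is irreducible over Q: it has no rational root (each ±√163 ± √87 is irrational), and any factorization into two quadratics over Q would force √(14181) ∈ Q (pairing opposite roots) or √163, √87 ∈ Q (other pairings), all impossible. Hence [Q(γ):Q] = 4 = [Q(√163, √87):Q], so Q(γ) = Q(√163, √87).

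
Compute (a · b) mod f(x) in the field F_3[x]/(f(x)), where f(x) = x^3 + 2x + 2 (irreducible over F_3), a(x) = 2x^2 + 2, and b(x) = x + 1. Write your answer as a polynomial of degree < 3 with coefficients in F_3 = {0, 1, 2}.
a · b ≡ 2x^2 + x + 1 (mod f(x))

Multiply in F_3[x]: a(x)·b(x) = (2x^2 + 2)·(x + 1) = 2x^3 + 2x^2 + 2x + 2. This has degree ≥ 3, so divide by f(x) over F_3: 2x^3 + 2x^2 + 2x + 2 = (2)·(x^3 + 2x + 2) + (2x^2 + x + 1). Hence a·b ≡ 2x^2 + x + 1 (mod f). (F_3[x]/(f) is a field with 3^3 = 27 elements since f is irreducible of degree 3.)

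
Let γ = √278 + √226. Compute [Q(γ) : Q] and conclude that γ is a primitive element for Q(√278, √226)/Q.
[Q(γ) : Q] = 4 (equivalently, Q(γ) = Q(√278, √226))

Obviously Q(γ) ⊆ Q(√278, √226), and [Q(√278, √226):Q] = 4 (since 278, 226 are distinct squarefree integers > 1 with 62828 not a perfect square). To show equality we compute the minimal polynomial of γ. From γ = √278 + √226: γ^2 = 278 + 2√(62828) + 226 = 504 + 2√(62828), so γ^2 - 504 = 2√(62828); squaring, (γ^2 - 504)^2 = 4·62828, i.e. γ^4 - 1008γ^2 + 254016 - 251312 = 0, i.e. γ^4 - 1008γ^2 + 2704 = 0. So γ is a root of x^4 - 1008x^2 + 2704. This polynomial is irreducible over Q: it has no rational root (each ±√278 ± √226 is irrational), and any factorization into two quadratics over Q would force √(62828) ∈ Q (pairing opposite roots) or √278, √226 ∈ Q (other pairings), all impossible. Hence [Q(γ):Q] = 4 = [Q(√278, √226):Q], so Q(γ) = Q(√278, √226).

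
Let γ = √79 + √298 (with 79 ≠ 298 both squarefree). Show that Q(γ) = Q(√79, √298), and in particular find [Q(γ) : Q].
[Q(γ) : Q] = 4 (equivalently, Q(γ) = Q(√79, √298))

Obviously Q(γ) ⊆ Q(√79, √298), and [Q(√79, √298):Q] = 4 (since 79, 298 are distinct squarefree integers > 1 with 23542 not a perfect square). To show equality we compute the minimal polynomial of γ. From γ = √79 + √298: γ^2 = 79 + 2√(23542) + 298 = 377 + 2√(23542), so γ^2 - 377 = 2√(23542); squaring, (γ^2 - 377)^2 = 4·23542, i.e. γ^4 - 754γ^2 + 142129 - 94168 = 0, i.e. γ^4 - 754γ^2 + 47961 = 0. So γ is a root of x^4 - 754x^2 + 47961. This polynomial is irreducible over Q: it has no rational root (each ±√79 ± √298 is irrational), and any factorization into two quadratics over Q would force √(23542) ∈ Q (pairing opposite roots) or √79, √298 ∈ Q (other pairings), all impossible. Hence [Q(γ):Q] = 4 = [Q(√79, √298):Q], so Q(γ) = Q(√79, √298).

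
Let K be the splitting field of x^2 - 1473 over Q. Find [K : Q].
[K : Q] = 2

f(x) = x^2 - 1473 factors as (x - √1473)(x + √1473). The splitting field is K = Q(√1473). Since 1473 is squarefree and > 1, it is not a perfect square, so x^2 - 1473 is irreducible over Q and [Q(√1473) : Q] = 2. Hence [K : Q] = 2.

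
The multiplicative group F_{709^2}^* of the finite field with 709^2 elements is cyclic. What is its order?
|F_{709^2}^*| = 502680

F_{709^2} has 709^2 = 502681 elements; its multiplicative group consists of all nonzero elements, so |F_{709^2}^*| = 502681 - 1 = 502680. (It is cyclic since any finite subgroup of the multiplicative group of a field is cyclic.)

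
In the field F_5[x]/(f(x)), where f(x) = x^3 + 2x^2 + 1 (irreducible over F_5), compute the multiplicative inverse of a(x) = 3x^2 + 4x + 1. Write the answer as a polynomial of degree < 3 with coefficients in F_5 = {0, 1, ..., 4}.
a(x)^(-1) ≡ x^2 + 4x + 1 (mod f(x))

Since f is irreducible over F_5, F_5[x]/(f) is a field and a(x) ≠ 0 has an inverse. Apply the extended Euclidean algorithm to f(x) and a(x) in F_5[x]: f(x) = (2x + 3)·a(x) + (x + 3);  a(x) = (3x)·(x + 3) + (1). The last nonzero remainder is the constant 1 = gcd(f, a) in F_5. Back-substituting through the division chain expresses 1 = s(x)·a(x) + t(x)·f(x) with s(x) ≡ x^2 + 4x + 1 (mod f), so a(x)^(-1) ≡ s(x) = x^2 + 4x + 1 (mod f). Check: (3x^2 + 4x + 1)·(x^2 + 4x + 1) = 3x^4 + x^3 + 3x + 1 ≡ 1 (mod x^3 + 2x^2 + 1).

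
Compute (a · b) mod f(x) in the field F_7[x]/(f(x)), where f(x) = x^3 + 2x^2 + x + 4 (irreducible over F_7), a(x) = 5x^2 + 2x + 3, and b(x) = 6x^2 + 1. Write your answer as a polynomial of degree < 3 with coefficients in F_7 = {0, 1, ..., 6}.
a · b ≡ 5x^2 + 6 (mod f(x))

Multiply in F_7[x]: a(x)·b(x) = (5x^2 + 2x + 3)·(6x^2 + 1) = 2x^4 + 5x^3 + 2x^2 + 2x + 3. This has degree ≥ 3, so divide by f(x) over F_7: 2x^4 + 5x^3 + 2x^2 + 2x + 3 = (2x + 1)·(x^3 + 2x^2 + x + 4) + (5x^2 + 6). Hence a·b ≡ 5x^2 + 6 (mod f). (F_7[x]/(f) is a field with 7^3 = 343 elements since f is irreducible of degree 3.)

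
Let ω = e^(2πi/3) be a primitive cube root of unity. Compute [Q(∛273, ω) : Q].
[Q(∛273, ω) : Q] = 6

[Q(∛273):Q] = 3 (min poly x^3 - 273, irreducible since 273 is not a perfect cube). [Q(ω):Q] = 2 (min poly x^2 + x + 1). Since Q(∛273) ⊂ R and ω ∉ R, we have ω ∉ Q(∛273), so x^2 + x + 1 remains irreducible over Q(∛273) and [Q(∛273, ω) : Q(∛273)] = 2. By the tower law, [Q(∛273, ω) : Q] = 3 · 2 = 6. (In fact Q(∛273, ω) is the splitting field of x^3 - 273 over Q.)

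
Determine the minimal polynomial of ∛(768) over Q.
m_α(x) = x^3 - 768

α satisfies α^3 = 768, so x^3 - 768 annihilates α. By the rational root test, a rational root p/q (in lowest terms) of x^3 - 768 would satisfy p^3 = 768 q^3, forcing q = 1 and p^3 = 768; but 768 is not a perfect cube, contradiction. A monic cubic over Q with no rational root is irreducible (any nontrivial factorization would include a linear factor). Hence x^3 - 768 is the minimal polynomial of α, and in particular [Q(α):Q] = 3.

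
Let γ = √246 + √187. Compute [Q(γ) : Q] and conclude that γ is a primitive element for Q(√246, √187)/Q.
[Q(γ) : Q] = 4 (equivalently, Q(γ) = Q(√246, √187))

Obviously Q(γ) ⊆ Q(√246, √187), and [Q(√246, √187):Q] = 4 (since 246, 187 are distinct squarefree integers > 1 with 46002 not a perfect square). To show equality we compute the minimal polynomial of γ. From γ = √246 + √187: γ^2 = 246 + 2√(46002) + 187 = 433 + 2√(46002), so γ^2 - 433 = 2√(46002); squaring, (γ^2 - 433)^2 = 4·46002, i.e. γ^4 - 866γ^2 + 187489 - 184008 = 0, i.e. γ^4 - 866γ^2 + 3481 = 0. So γ is a root of x^4 - 866x^2 + 3481. This polynomial is irreducible over Q: it has no rational root (each ±√246 ± √187 is irrational), and any factorization into two quadratics over Q would force √(46002) ∈ Q (pairing opposite roots) or √246, √187 ∈ Q (other pairings), all impossible. Hence [Q(γ):Q] = 4 = [Q(√246, √187):Q], so Q(γ) = Q(√246, √187).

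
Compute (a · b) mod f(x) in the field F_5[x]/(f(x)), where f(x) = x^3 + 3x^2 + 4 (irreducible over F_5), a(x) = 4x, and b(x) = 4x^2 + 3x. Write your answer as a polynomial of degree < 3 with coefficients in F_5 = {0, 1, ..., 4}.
a · b ≡ 4x^2 + 1 (mod f(x))

Multiply in F_5[x]: a(x)·b(x) = (4x)·(4x^2 + 3x) = x^3 + 2x^2. This has degree ≥ 3, so divide by f(x) over F_5: x^3 + 2x^2 = (1)·(x^3 + 3x^2 + 4) + (4x^2 + 1). Hence a·b ≡ 4x^2 + 1 (mod f). (F_5[x]/(f) is a field with 5^3 = 125 elements since f is irreducible of degree 3.)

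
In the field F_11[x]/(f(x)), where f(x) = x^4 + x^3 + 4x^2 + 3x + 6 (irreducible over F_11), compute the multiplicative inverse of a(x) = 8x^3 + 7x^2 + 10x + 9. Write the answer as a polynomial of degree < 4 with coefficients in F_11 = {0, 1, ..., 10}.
a(x)^(-1) ≡ 8x^3 + 9x^2 + 9x + 1 (mod f(x))

Since f is irreducible over F_11, F_11[x]/(f) is a field and a(x) ≠ 0 has an inverse. Apply the extended Euclidean algorithm to f(x) and a(x) in F_11[x]: f(x) = (7x + 5)·a(x) + (9x^2 + 5);  a(x) = (7x + 2)·(9x^2 + 5) + (8x + 10);  (9x^2 + 5) = (8x + 1)·(8x + 10) + (6). The last nonzero remainder is the constant 6 = gcd(f, a) in F_11. Back-substituting through the division chain expresses 6 = s(x)·a(x) + t(x)·f(x) with s(x) ≡ 4x^3 + 10x^2 + 10x + 6 (mod f), so (4x^3 + 10x^2 + 10x + 6)·a(x) ≡ 6 (mod f). Multiplying by 6^(-1) ≡ 2 in F_11 gives a(x)^(-1) ≡ 2·(4x^3 + 10x^2 + 10x + 6) ≡ 8x^3 + 9x^2 + 9x + 1 (mod f). Check: (8x^3 + 7x^2 + 10x + 9)·(8x^3 + 9x^2 + 9x + 1) = 9x^6 + 7x^5 + 6x^4 + 2x^3 + 2x^2 + 3x + 9 ≡ 1 (mod x^4 + x^3 + 4x^2 + 3x + 6).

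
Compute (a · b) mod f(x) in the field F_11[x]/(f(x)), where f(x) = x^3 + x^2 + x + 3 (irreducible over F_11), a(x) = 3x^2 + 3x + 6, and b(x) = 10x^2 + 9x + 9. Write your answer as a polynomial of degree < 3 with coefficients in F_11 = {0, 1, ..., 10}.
a · b ≡ 2x^2 + 8x + 6 (mod f(x))

Multiply in F_11[x]: a(x)·b(x) = (3x^2 + 3x + 6)·(10x^2 + 9x + 9) = 8x^4 + 2x^3 + 4x^2 + 4x + 10. This has degree ≥ 3, so divide by f(x) over F_11: 8x^4 + 2x^3 + 4x^2 + 4x + 10 = (8x + 5)·(x^3 + x^2 + x + 3) + (2x^2 + 8x + 6). Hence a·b ≡ 2x^2 + 8x + 6 (mod f). (F_11[x]/(f) is a field with 11^3 = 1331 elements since f is irreducible of degree 3.)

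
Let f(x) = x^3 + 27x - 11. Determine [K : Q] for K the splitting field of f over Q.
[K : Q] = 6

By the rational root test, any rational root of the monic integer polynomial f(x) = x^3 + 27x - 11 must be an integer dividing the constant term -11, i.e. one of ±{1, 11}. Evaluating: f(1) = 17, f(-1) = -39, f(11) = 1617, f(-11) = -1639; none is 0, so f has no rational root and is therefore irreducible over Q (a cubic with no linear factor over a field is irreducible). For an irreducible cubic, the Galois group is A_3 or S_3 according as the discriminant disc(f) = -4a^3 - 27b^2 = -4·(27)^3 - 27·(-11)^2 = -81999 is or is not a square in Q. Here disc(f) = -81999 is not a perfect square in Q, so the Galois group of f over Q is not contained in A_3 and must be all of S_3. The splitting field has degree |S_3| = 6 over Q, so [K : Q] = 6.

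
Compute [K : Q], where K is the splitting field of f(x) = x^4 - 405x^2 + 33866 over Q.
[K : Q] = 4

Solving the quadratic in x^2: x^2 = (405 ± √(405^2 - 4·33866))/2 = (405 ± √28561)/2 = (405 ± 169)/2, giving x^2 = 287 or x^2 = 118. So f(x) = (x^2 - 287)(x^2 - 118) and the roots of f are ±√287, ±√118. Hence the splitting field is K = Q(√287, √118). Since 287 and 118 are distinct squarefree integers > 1, their product 33866 is not a perfect square, so √118 ∉ Q(√287). By the tower law [K:Q] = [Q(√287,√118):Q(√287)] · [Q(√287):Q] = 2 · 2 = 4.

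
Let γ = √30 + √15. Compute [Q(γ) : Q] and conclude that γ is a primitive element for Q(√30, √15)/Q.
[Q(γ) : Q] = 4 (equivalently, Q(γ) = Q(√30, √15))

Obviously Q(γ) ⊆ Q(√30, √15), and [Q(√30, √15):Q] = 4 (since 30, 15 are distinct squarefree integers > 1 with 450 not a perfect square). To show equality we compute the minimal polynomial of γ. From γ = √30 + √15: γ^2 = 30 + 2√(450) + 15 = 45 + 2√(450), so γ^2 - 45 = 2√(450); squaring, (γ^2 - 45)^2 = 4·450, i.e. γ^4 - 90γ^2 + 2025 - 1800 = 0, i.e. γ^4 - 90γ^2 + 225 = 0. So γ is a root of x^4 - 90x^2 + 225. This polynomial is irreducible over Q: it has no rational root (each ±√30 ± √15 is irrational), and any factorization into two quadratics over Q would force √(450) ∈ Q (pairing opposite roots) or √30, √15 ∈ Q (other pairings), all impossible. Hence [Q(γ):Q] = 4 = [Q(√30, √15):Q], so Q(γ) = Q(√30, √15).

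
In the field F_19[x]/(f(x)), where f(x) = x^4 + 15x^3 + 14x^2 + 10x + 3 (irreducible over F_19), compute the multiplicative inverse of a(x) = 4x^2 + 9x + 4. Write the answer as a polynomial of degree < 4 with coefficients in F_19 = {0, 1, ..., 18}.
a(x)^(-1) ≡ 2x^3 + 8x^2 + 2x (mod f(x))

Since f is irreducible over F_19, F_19[x]/(f) is a field and a(x) ≠ 0 has an inverse. Apply the extended Euclidean algorithm to f(x) and a(x) in F_19[x]: f(x) = (5x^2 + 2x + 13)·a(x) + (18x + 8);  a(x) = (15x + 16)·(18x + 8) + (9). The last nonzero remainder is the constant 9 = gcd(f, a) in F_19. Back-substituting through the division chain expresses 9 = s(x)·a(x) + t(x)·f(x) with s(x) ≡ 18x^3 + 15x^2 + 18x (mod f), so (18x^3 + 15x^2 + 18x)·a(x) ≡ 9 (mod f). Multiplying by 9^(-1) ≡ 17 in F_19 gives a(x)^(-1) ≡ 17·(18x^3 + 15x^2 + 18x) ≡ 2x^3 + 8x^2 + 2x (mod f). Check: (4x^2 + 9x + 4)·(2x^3 + 8x^2 + 2x) = 8x^5 + 12x^4 + 12x^3 + 12x^2 + 8x ≡ 1 (mod x^4 + 15x^3 + 14x^2 + 10x + 3).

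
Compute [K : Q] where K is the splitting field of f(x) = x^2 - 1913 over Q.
[K : Q] = 2

f(x) = x^2 - 1913 factors as (x - √1913)(x + √1913). The splitting field is K = Q(√1913). Since 1913 is squarefree and > 1, it is not a perfect square, so x^2 - 1913 is irreducible over Q and [Q(√1913) : Q] = 2. Hence [K : Q] = 2.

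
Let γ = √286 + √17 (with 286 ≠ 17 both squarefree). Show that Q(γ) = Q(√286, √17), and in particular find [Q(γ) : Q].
[Q(γ) : Q] = 4 (equivalently, Q(γ) = Q(√286, √17))

Obviously Q(γ) ⊆ Q(√286, √17), and [Q(√286, √17):Q] = 4 (since 286, 17 are distinct squarefree integers > 1 with 4862 not a perfect square). To show equality we compute the minimal polynomial of γ. From γ = √286 + √17: γ^2 = 286 + 2√(4862) + 17 = 303 + 2√(4862), so γ^2 - 303 = 2√(4862); squaring, (γ^2 - 303)^2 = 4·4862, i.e. γ^4 - 606γ^2 + 91809 - 19448 = 0, i.e. γ^4 - 606γ^2 + 72361 = 0. So γ is a root of x^4 - 606x^2 + 72361. This polynomial is irreducible over Q: it has no rational root (each ±√286 ± √17 is irrational), and any factorization into two quadratics over Q would force √(4862) ∈ Q (pairing opposite roots) or √286, √17 ∈ Q (other pairings), all impossible. Hence [Q(γ):Q] = 4 = [Q(√286, √17):Q], so Q(γ) = Q(√286, √17).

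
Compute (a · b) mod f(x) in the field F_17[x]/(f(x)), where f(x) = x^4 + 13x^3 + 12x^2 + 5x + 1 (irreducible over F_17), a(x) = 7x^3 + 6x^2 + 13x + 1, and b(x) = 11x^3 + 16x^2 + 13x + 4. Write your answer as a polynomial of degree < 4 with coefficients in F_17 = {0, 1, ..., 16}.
a · b ≡ x^3 + 15x^2 + 3x + 14 (mod f(x))

Multiply in F_17[x]: a(x)·b(x) = (7x^3 + 6x^2 + 13x + 1)·(11x^3 + 16x^2 + 13x + 4) = 9x^6 + 8x^5 + 7x^4 + 2x^3 + 5x^2 + 14x + 4. This has degree ≥ 4, so divide by f(x) over F_17: 9x^6 + 8x^5 + 7x^4 + 2x^3 + 5x^2 + 14x + 4 = (9x^2 + 10x + 7)·(x^4 + 13x^3 + 12x^2 + 5x + 1) + (x^3 + 15x^2 + 3x + 14). Hence a·b ≡ x^3 + 15x^2 + 3x + 14 (mod f). (F_17[x]/(f) is a field with 17^4 = 83521 elements since f is irreducible of degree 4.)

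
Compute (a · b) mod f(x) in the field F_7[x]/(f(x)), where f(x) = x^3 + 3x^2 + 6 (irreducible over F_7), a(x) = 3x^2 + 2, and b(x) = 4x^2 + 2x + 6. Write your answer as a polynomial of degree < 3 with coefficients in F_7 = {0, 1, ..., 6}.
a · b ≡ 4x^2 + 2x + 3 (mod f(x))

Multiply in F_7[x]: a(x)·b(x) = (3x^2 + 2)·(4x^2 + 2x + 6) = 5x^4 + 6x^3 + 5x^2 + 4x + 5. This has degree ≥ 3, so divide by f(x) over F_7: 5x^4 + 6x^3 + 5x^2 + 4x + 5 = (5x + 5)·(x^3 + 3x^2 + 6) + (4x^2 + 2x + 3). Hence a·b ≡ 4x^2 + 2x + 3 (mod f). (F_7[x]/(f) is a field with 7^3 = 343 elements since f is irreducible of degree 3.)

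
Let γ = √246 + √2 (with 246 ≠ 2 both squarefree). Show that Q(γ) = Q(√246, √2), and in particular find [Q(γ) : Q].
[Q(γ) : Q] = 4 (equivalently, Q(γ) = Q(√246, √2))

Obviously Q(γ) ⊆ Q(√246, √2), and [Q(√246, √2):Q] = 4 (since 246, 2 are distinct squarefree integers > 1 with 492 not a perfect square). To show equality we compute the minimal polynomial of γ. From γ = √246 + √2: γ^2 = 246 + 2√(492) + 2 = 248 + 2√(492), so γ^2 - 248 = 2√(492); squaring, (γ^2 - 248)^2 = 4·492, i.e. γ^4 - 496γ^2 + 61504 - 1968 = 0, i.e. γ^4 - 496γ^2 + 59536 = 0. So γ is a root of x^4 - 496x^2 + 59536. This polynomial is irreducible over Q: it has no rational root (each ±√246 ± √2 is irrational), and any factorization into two quadratics over Q would force √(492) ∈ Q (pairing opposite roots) or √246, √2 ∈ Q (other pairings), all impossible. Hence [Q(γ):Q] = 4 = [Q(√246, √2):Q], so Q(γ) = Q(√246, √2).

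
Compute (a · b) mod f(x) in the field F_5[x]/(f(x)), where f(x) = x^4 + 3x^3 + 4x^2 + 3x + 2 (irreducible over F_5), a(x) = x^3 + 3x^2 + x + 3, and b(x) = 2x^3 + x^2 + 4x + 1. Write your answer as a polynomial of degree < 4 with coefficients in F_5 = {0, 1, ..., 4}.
a · b ≡ x^3 + x^2 + 2x + 2 (mod f(x))

Multiply in F_5[x]: a(x)·b(x) = (x^3 + 3x^2 + x + 3)·(2x^3 + x^2 + 4x + 1) = 2x^6 + 2x^5 + 4x^4 + 3x + 3. This has degree ≥ 4, so divide by f(x) over F_5: 2x^6 + 2x^5 + 4x^4 + 3x + 3 = (2x^2 + x + 3)·(x^4 + 3x^3 + 4x^2 + 3x + 2) + (x^3 + x^2 + 2x + 2). Hence a·b ≡ x^3 + x^2 + 2x + 2 (mod f). (F_5[x]/(f) is a field with 5^4 = 625 elements since f is irreducible of degree 4.)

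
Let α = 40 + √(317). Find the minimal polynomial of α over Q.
m_α(x) = x^2 - 80x + 1283

From α - 40 = √(317), squaring gives (α - 40)^2 = 317, i.e. α^2 - 80α + 1600 = 317, so α^2 - 80α + 1283 = 0. The discriminant of x^2 - 80x + 1283 is (-80)^2 - 4·(1283) = 6400 - 5132 = 1268, and 4·(317) is not a perfect square in Q since 317 is squarefree and ≠ 1. Hence x^2 - 80x + 1283 is irreducible over Q and is the minimal polynomial of α.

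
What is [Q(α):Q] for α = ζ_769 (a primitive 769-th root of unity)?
[Q(α):Q] = 768

The minimal polynomial of ζ_769 over Q is the 769-th cyclotomic polynomial Φ_769(x), which is irreducible over Q and has degree φ(769) = 768. Hence [Q(α):Q] = φ(769) = 768.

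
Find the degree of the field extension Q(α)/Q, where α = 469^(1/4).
[Q(α):Q] = 4

α is a root of x^4 - 469. By Eisenstein's criterion at the prime p = 7 (which divides the constant term 469 but p^2 = 49 does not, since 469 is squarefree), x^4 - 469 is irreducible over Q. Hence [Q(α):Q] = 4.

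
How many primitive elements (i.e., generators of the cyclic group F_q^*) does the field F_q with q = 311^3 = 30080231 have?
There are φ(30080230) = 11028960 primitive elements

F_q^* is cyclic of order q - 1 = 30080230. A cyclic group of order m has exactly φ(m) generators. Here m = 30080230 = 2 · 5 · 19 · 31 · 5107, so the number of primitive elements is φ(30080230) = 11028960.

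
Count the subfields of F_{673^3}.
F_{673^3} has 2 subfields

The subfields of F_{p^n} are exactly the fields F_{p^d} for d | n (each is the fixed field of the unique index-d subgroup of Gal(F_{p^n}/F_p) ≅ Z/nZ). The divisors of n = 3 are {1, 3}, giving 2 subfields: F_{673^1}, F_{673^3}.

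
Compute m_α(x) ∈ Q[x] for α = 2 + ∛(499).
m_α(x) = x^3 - 6x^2 + 12x - 507

Set β = α - 2 = ∛(499), so β^3 = 499. Then (α - 2)^3 - 499 = 0, i.e. α is a root of g(x) = (x - 2)^3 - 499 = x^3 - 6x^2 + 12x - 507. Since g(x) = h(x - 2) where h(x) = x^3 - 499, and h is irreducible over Q (because 499 is not a perfect cube, so h has no rational root, and a monic cubic with no rational root is irreducible), g is also irreducible (irreducibility is preserved under the substitution x → x - 2). Hence m_α(x) = x^3 - 6x^2 + 12x - 507.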